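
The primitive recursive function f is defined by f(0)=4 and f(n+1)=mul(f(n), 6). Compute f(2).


f(0) = 4
f(1) = mul(f(0), 6) = mul(4, 6) = 24
f(2) = mul(f(1), 6) = mul(24, 6) = 144


144


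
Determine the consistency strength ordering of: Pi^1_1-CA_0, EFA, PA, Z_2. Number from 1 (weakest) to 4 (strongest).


Ordering by consistency strength:
1. EFA
2. PA
3. Pi^1_1-CA_0
4. Z_2


Pi^1_1-CA_0=3, EFA=1, PA=2, Z_2=4


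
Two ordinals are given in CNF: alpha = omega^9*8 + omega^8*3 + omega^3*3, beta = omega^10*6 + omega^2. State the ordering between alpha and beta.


Compare term by term from highest exponent:
alpha = omega^9*8 + omega^8*3 + omega^3*3
beta = omega^10*6 + omega^2
Term 1: alpha has omega^9*8, beta has omega^10*6
Term 2: alpha has omega^8*3, beta has omega^2*1
Term 3: alpha has omega^3*3, beta has omega^0*0
Result: alpha < beta

alpha < beta


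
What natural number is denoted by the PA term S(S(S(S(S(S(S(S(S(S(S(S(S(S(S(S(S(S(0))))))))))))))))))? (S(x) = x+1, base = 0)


Counting successors applied to 0:
18 applications of S to 0 = 18

18


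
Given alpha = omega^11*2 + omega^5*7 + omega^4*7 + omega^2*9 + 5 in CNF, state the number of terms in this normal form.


CNF: omega^11*2 + omega^5*7 + omega^4*7 + omega^2*9 + 5
Count the summands separated by '+':
  term 1: omega^11*2
  term 2: omega^5*7
  term 3: omega^4*7
  term 4: omega^2*9
  term 5: 5
Total terms = 5

5


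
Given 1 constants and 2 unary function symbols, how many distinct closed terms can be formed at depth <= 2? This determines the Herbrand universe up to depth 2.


Herbrand terms by depth:
Depth 0: 1 constants
Depth 1: 2 new terms (running total: 3)
Depth 2: 4 new terms (running total: 7)
Total distinct ground terms = 7

7


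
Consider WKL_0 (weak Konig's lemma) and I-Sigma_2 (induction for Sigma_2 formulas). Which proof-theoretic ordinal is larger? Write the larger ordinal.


Proof-theoretic ordinal of WKL_0 (weak Konig's lemma): omega^omega
Proof-theoretic ordinal of I-Sigma_2 (induction for Sigma_2 formulas): omega^(omega^omega)
Comparing: omega^omega < omega^(omega^omega).
The larger ordinal is omega^(omega^omega) (from I-Sigma_2 (induction for Sigma_2 formulas)).

omega^(omega^omega)


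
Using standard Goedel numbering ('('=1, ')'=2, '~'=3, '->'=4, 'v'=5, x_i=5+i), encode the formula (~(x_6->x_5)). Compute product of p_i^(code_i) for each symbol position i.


Formula: (~(x_6->x_5))
Symbol codes: [1, 3, 1, 11, 4, 10, 2, 2]
Primes: [2, 3, 5, 7, 11, 13, 17, 19]
p_1^1 = 2^1 = 2
p_2^3 = 3^3 = 27
p_3^1 = 5^1 = 5
p_4^11 = 7^11 = 1977326743
p_5^4 = 11^4 = 14641
p_6^10 = 13^10 = 137858491849
p_7^2 = 17^2 = 289
p_8^2 = 19^2 = 361
Product = 112422053197561422580408347414210

112422053197561422580408347414210


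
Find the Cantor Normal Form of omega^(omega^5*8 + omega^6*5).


omega^(omega^5*8 + omega^6*5):
In ordinal addition a term is absorbed by a following term of strictly larger exponent: 5 < 6, so omega^5*8 + omega^6*5 = omega^6*5.
omega raised to a CNF ordinal is a single CNF term: Result = omega^(omega^6*5)

omega^(omega^6*5)


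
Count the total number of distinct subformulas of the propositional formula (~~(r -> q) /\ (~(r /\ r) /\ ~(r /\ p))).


Formula: (~~(r -> q) /\ (~(r /\ r) /\ ~(r /\ p)))
Subformulas found:
  1. q
  2. r
  3. p
  4. (r -> q)
  5. (r /\ r)
  6. (r /\ p)
  7. ~(r /\ r)
  8. ~(r /\ p)
  9. ~(r -> q)
  10. ~~(r -> q)
  11. (~(r /\ r) /\ ~(r /\ p))
  12. (~~(r -> q) /\ (~(r /\ r) /\ ~(r /\ p)))
Total distinct subformulas = 12

12


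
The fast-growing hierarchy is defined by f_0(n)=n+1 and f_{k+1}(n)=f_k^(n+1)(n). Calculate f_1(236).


f_1(236) = f_0^237(236)
f_0 adds 1 each time, applied 237 times.
f_1(236) = 236 + 237 = 473

473


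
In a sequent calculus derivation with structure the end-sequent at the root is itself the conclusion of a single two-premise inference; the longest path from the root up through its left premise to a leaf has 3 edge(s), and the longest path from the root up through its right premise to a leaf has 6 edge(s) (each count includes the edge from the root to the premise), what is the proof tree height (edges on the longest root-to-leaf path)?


Longest path through the left premise: 3 edges (measured from the branching sequent)
Longest path through the right premise: 6 edges
Height of the subtree rooted at the branching sequent: max(3, 6) = 6
The branching sequent is the root itself.
Total height = 6

6


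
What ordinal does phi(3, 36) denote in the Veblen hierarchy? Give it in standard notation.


phi(3, 36):
phi(3, beta) = eta_beta (the beta-th eta number, fixed point of zeta).
phi(3, 36) = eta_36

eta_36


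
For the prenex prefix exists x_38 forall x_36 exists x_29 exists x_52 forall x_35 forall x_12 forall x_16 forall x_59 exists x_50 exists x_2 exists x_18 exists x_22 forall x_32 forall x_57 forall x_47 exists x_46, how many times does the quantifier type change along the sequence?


Walk the prefix and count type changes:
  position 1: exists -> forall <-- alternation
  position 2: forall -> exists <-- alternation
  position 3: exists -> exists
  position 4: exists -> forall <-- alternation
  position 5: forall -> forall
  position 6: forall -> forall
  position 7: forall -> forall
  position 8: forall -> exists <-- alternation
  position 9: exists -> exists
  position 10: exists -> exists
  position 11: exists -> exists
  position 12: exists -> forall <-- alternation
  position 13: forall -> forall
  position 14: forall -> forall
  position 15: forall -> exists <-- alternation
Total alternations = 6

6


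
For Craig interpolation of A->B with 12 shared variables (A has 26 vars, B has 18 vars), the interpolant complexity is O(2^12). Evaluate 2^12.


Shared atoms = 12
Craig interpolant size bound = 2^12
= 4096

4096


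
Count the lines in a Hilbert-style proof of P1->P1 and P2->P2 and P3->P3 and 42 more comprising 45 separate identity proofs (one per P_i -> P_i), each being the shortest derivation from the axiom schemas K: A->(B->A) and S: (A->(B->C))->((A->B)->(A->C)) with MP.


The shortest proof of A->A from K and S in the Hilbert calculus has exactly 5 lines:
(1) K instance A->((A->A)->A), (2) S instance, (3) MP on 1,2, (4) K instance A->(A->A), (5) MP on 3,4.
For 45 independent identities: 45 * 5 = 225 lines total.

225


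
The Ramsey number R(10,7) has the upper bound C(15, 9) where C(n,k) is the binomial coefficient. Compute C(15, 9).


R(10,7) <= C(10+7-2, 10-1) = C(15, 9)
C(15, 9) = 15! / (9! * 6!)
= 5005

5005


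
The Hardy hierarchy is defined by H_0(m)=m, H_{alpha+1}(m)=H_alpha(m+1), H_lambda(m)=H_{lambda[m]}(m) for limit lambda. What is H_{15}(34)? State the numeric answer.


H_15(34):
For finite ordinals k, H_k(n) = n + k (each successor step adds 1).
H_15(34) = 34 + 15 = 49

49


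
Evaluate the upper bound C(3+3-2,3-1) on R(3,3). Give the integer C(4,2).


R(3,3) <= C(3+3-2, 3-1) = C(4, 2)
C(4, 2) = 4! / (2! * 2!)
= 6

6


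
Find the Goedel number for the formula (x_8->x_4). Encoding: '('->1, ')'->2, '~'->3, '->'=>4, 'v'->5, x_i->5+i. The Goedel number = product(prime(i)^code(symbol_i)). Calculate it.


Formula: (x_8->x_4)
Symbol codes: [1, 13, 4, 9, 2]
Primes: [2, 3, 5, 7, 11]
p_1^1 = 2^1 = 2
p_2^13 = 3^13 = 1594323
p_3^4 = 5^4 = 625
p_4^9 = 7^9 = 40353607
p_5^2 = 11^2 = 121
Product = 9730923420675476250

9730923420675476250


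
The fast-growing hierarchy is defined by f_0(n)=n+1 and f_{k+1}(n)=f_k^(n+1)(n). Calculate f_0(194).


f_0(194) = 194 + 1 = 195

195


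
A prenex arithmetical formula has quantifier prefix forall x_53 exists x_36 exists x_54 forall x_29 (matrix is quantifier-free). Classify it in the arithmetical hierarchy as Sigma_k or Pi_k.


Leading quantifier is forall, so the class is Pi.
Number of quantifier blocks = alternations + 1 = 2 + 1 = 3.
Classification: Pi_3

Pi_3


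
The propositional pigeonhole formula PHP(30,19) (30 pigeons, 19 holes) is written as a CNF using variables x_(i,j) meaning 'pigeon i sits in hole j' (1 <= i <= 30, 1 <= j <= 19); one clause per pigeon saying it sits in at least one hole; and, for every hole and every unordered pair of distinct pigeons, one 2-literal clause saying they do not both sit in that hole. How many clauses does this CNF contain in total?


PHP(30,19): 30 pigeons, 19 holes, 30*19 = 570 variables.
- pigeon clauses: one per pigeon -> 30 clauses
- hole clauses: 19 holes * C(30,2) = 19 * 435 -> 8265 clauses
Total clauses = 30 + 8265 = 8295

8295


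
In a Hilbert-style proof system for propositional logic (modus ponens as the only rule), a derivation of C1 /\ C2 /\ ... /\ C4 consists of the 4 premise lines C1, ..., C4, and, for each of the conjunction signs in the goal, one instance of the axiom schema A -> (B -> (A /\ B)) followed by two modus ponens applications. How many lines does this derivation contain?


Conjoining 4 premises:
- 4 premise lines
- the goal has 3 conjunction signs; each costs 1 axiom instance + 2 MP = 3 lines: 3 * 3 = 9
Total = 4 + 9 = 13 lines.

13


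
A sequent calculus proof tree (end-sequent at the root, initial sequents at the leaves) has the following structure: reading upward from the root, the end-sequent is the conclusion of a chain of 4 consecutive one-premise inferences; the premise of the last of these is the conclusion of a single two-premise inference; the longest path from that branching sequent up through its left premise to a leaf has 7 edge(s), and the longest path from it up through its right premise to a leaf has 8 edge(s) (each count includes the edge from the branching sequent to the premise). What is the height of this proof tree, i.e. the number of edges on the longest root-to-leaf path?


Longest path through the left premise: 7 edges (measured from the branching sequent)
Longest path through the right premise: 8 edges
Height of the subtree rooted at the branching sequent: max(7, 8) = 8
The branching sequent sits 4 edges above the root (the chain of one-premise inferences), so height = 8 + 4 = 12

12


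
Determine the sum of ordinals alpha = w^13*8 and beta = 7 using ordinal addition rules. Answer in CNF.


Ordinal addition w^13*8 + 7:
Leading exponent of alpha (13) > leading exponent of beta (0).
Since alpha's term has higher exponent than beta's leading term,
the sum is simply alpha followed by beta.
Result = w^13*8 + 7

w^13*8 + 7


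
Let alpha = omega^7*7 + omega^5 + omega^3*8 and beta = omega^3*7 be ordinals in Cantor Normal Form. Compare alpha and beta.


Compare term by term from highest exponent:
alpha = omega^7*7 + omega^5 + omega^3*8
beta = omega^3*7
Term 1: alpha has omega^7*7, beta has omega^3*7
Term 2: alpha has omega^5*1, beta has omega^0*0
Term 3: alpha has omega^3*8, beta has omega^0*0
Result: alpha > beta

alpha > beta


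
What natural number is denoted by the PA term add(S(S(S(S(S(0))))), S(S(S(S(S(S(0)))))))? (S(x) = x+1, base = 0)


add(S^5(0), S^6(0)):
S^5(0) = 5
S^6(0) = 6
5 + 6 = 11

11


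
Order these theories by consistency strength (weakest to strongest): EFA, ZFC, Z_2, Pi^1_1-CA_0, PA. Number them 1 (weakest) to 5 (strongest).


Ordering by consistency strength:
1. EFA
2. PA
3. Pi^1_1-CA_0
4. Z_2
5. ZFC


EFA=1, ZFC=5, Z_2=4, Pi^1_1-CA_0=3, PA=2


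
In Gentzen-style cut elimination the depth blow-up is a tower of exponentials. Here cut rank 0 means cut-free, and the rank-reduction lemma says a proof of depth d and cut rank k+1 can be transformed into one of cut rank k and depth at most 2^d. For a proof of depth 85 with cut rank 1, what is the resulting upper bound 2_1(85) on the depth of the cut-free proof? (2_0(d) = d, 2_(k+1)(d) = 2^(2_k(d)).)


Each rank reduction sends depth d to at most 2^d; cut rank r needs r reductions.
2_0(85) = 85
2_1(85) = 2^85 = 38685626227668133590597632
Cut-free depth bound = 38685626227668133590597632

38685626227668133590597632


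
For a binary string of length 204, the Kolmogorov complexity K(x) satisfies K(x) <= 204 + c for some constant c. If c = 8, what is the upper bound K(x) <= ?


K(x) <= |x| + c = 204 + 8 = 212

212


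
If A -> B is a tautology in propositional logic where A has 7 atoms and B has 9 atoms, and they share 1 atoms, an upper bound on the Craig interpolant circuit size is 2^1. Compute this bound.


Shared atoms = 1
Craig interpolant size bound = 2^1
= 2

2


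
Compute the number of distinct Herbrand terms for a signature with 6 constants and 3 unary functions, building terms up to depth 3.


Herbrand terms by depth:
Depth 0: 6 constants
Depth 1: 18 new terms (running total: 24)
Depth 2: 54 new terms (running total: 78)
Depth 3: 162 new terms (running total: 240)
Total distinct ground terms = 240

240


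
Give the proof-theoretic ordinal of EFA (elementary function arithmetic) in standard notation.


The proof-theoretic ordinal of EFA (elementary function arithmetic) is a standard result in ordinal analysis.
This ordinal is the supremum of order types of primitive recursive well-orderings
that the theory can prove to be well-ordered.
For EFA (elementary function arithmetic), the proof-theoretic ordinal is omega^3.

omega^3


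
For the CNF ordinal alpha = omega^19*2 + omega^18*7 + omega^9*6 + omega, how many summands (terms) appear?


CNF: omega^19*2 + omega^18*7 + omega^9*6 + omega
Count the summands separated by '+':
  term 1: omega^19*2
  term 2: omega^18*7
  term 3: omega^9*6
  term 4: omega
Total terms = 4

4


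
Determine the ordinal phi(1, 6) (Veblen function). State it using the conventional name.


phi(1, 6):
phi(1, beta) = epsilon_beta (the beta-th epsilon number).
phi(1, 6) = epsilon_6

epsilon_6


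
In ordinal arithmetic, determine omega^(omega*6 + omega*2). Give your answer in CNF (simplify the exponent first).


omega^(omega*6 + omega*2):
Both terms of the exponent have the same exponent 1, so they merge: omega*6 + omega*2 = omega*(6+2) = omega*8.
omega raised to a CNF ordinal is a single CNF term: Result = omega^(omega*8)

omega^(omega*8)


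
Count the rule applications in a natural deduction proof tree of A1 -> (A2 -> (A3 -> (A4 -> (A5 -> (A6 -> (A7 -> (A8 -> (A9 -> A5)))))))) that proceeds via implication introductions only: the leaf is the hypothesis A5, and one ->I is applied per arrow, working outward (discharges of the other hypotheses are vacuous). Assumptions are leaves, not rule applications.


The formula has 9 arrows (->); its innermost consequent A5 is one of the antecedents,
so the proof starts from the hypothesis leaf A5 (not a rule application) and closes one arrow per ->I.
Building A1 -> (A2 -> (A3 -> (A4 -> (A5 -> (A6 -> (A7 -> (A8 -> (A9 -> A5)))))))) therefore takes 9 nested implication introductions.
Total inference nodes = 9

9


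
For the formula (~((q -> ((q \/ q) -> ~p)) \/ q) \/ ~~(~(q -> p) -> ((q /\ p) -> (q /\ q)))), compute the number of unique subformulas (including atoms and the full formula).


Formula: (~((q -> ((q \/ q) -> ~p)) \/ q) \/ ~~(~(q -> p) -> ((q /\ p) -> (q /\ q))))
Subformulas found:
  1. q
  2. p
  3. ~p
  4. (q /\ p)
  5. (q /\ q)
  6. (q -> p)
  7. (q \/ q)
  8. ~(q -> p)
  9. ((q \/ q) -> ~p)
  10. ((q /\ p) -> (q /\ q))
  11. (q -> ((q \/ q) -> ~p))
  12. ((q -> ((q \/ q) -> ~p)) \/ q)
  13. ~((q -> ((q \/ q) -> ~p)) \/ q)
  14. (~(q -> p) -> ((q /\ p) -> (q /\ q)))
  15. ~(~(q -> p) -> ((q /\ p) -> (q /\ q)))
  16. ~~(~(q -> p) -> ((q /\ p) -> (q /\ q)))
  17. (~((q -> ((q \/ q) -> ~p)) \/ q) \/ ~~(~(q -> p) -> ((q /\ p) -> (q /\ q))))
Total distinct subformulas = 17

17


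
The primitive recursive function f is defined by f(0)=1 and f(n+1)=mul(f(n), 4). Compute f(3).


f(0) = 1
f(1) = mul(f(0), 4) = mul(1, 4) = 4
f(2) = mul(f(1), 4) = mul(4, 4) = 16
f(3) = mul(f(2), 4) = mul(16, 4) = 64


64


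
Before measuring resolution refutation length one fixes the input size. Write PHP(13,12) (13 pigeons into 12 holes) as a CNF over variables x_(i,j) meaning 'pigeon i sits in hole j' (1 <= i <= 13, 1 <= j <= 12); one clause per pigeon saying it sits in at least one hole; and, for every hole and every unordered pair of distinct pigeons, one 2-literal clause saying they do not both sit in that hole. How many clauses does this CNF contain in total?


PHP(13,12): 13 pigeons, 12 holes, 13*12 = 156 variables.
- pigeon clauses: one per pigeon -> 13 clauses
- hole clauses: 12 holes * C(13,2) = 12 * 78 -> 936 clauses
Total clauses = 13 + 936 = 949

949


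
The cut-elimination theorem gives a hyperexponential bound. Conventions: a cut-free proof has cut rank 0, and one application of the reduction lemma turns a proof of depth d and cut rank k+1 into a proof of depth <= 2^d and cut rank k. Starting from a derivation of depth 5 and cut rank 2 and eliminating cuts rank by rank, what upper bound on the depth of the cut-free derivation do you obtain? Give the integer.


Each rank reduction sends depth d to at most 2^d; cut rank r needs r reductions.
2_0(5) = 5
2_1(5) = 2^5 = 32
2_2(5) = 2^32 = 4294967296
Cut-free depth bound = 4294967296

4294967296


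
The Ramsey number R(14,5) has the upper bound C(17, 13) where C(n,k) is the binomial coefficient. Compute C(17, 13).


R(14,5) <= C(14+5-2, 14-1) = C(17, 13)
C(17, 13) = 17! / (13! * 4!)
= 2380

2380


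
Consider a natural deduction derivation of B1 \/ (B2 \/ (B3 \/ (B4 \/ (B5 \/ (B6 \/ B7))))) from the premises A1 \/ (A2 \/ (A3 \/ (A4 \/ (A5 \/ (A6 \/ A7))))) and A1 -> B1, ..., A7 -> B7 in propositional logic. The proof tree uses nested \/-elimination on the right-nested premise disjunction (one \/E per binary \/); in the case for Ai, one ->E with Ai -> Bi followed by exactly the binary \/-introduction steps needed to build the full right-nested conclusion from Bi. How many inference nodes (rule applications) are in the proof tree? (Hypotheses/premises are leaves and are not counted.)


Constructive dilemma with 7 branches, all disjunctions right-nested:
- \/E: the premise has 6 binary \/, each eliminated once: 6 nodes.
- ->E: one per case (Ai with Ai -> Bi gives Bi): 7 nodes.
- \/I: in case i < n, Bi needs 1 step to form Bi \/ (B(i+1) \/ ...) and then i-1 steps to prepend B(i-1), ..., B1, i.e. i steps; in case i = n, B7 needs 6 prepend steps.
  \/I total = (1 + 2 + ... + 6) + 6 = 21 + 6 = 27 nodes.
Total = 6 + 7 + 27 = 40

40


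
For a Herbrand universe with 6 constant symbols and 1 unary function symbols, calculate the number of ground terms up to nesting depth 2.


Herbrand terms by depth:
Depth 0: 6 constants
Depth 1: 6 new terms (running total: 12)
Depth 2: 6 new terms (running total: 18)
Total distinct ground terms = 18

18


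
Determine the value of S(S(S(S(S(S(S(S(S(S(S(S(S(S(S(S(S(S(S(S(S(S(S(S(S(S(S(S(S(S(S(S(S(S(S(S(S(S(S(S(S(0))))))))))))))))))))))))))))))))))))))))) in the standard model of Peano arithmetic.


Counting successors applied to 0:
41 applications of S to 0 = 41

41


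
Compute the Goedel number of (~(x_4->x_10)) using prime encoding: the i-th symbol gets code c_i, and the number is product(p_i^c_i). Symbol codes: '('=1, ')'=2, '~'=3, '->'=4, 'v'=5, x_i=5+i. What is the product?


Formula: (~(x_4->x_10))
Symbol codes: [1, 3, 1, 9, 4, 15, 2, 2]
Primes: [2, 3, 5, 7, 11, 13, 17, 19]
p_1^1 = 2^1 = 2
p_2^3 = 3^3 = 27
p_3^1 = 5^1 = 5
p_4^9 = 7^9 = 40353607
p_5^4 = 11^4 = 14641
p_6^15 = 13^15 = 51185893014090757
p_7^2 = 17^2 = 289
p_8^2 = 19^2 = 361
Product = 851867783630248434166276664009474970

851867783630248434166276664009474970


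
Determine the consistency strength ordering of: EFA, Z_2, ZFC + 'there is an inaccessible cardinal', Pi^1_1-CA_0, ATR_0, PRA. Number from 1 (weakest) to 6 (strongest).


Ordering by consistency strength:
1. EFA
2. PRA
3. ATR_0
4. Pi^1_1-CA_0
5. Z_2
6. ZFC + 'there is an inaccessible cardinal'


EFA=1, Z_2=5, ZFC + 'there is an inaccessible cardinal'=6, Pi^1_1-CA_0=4, ATR_0=3, PRA=2


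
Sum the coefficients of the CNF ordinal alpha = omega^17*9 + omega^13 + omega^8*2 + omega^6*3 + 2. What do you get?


CNF: omega^17*9 + omega^13 + omega^8*2 + omega^6*3 + 2
Coefficients: 9 + 1 + 2 + 3 + 2 = 17

17


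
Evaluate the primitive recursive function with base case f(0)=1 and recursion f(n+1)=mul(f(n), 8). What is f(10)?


f(0) = 1
f(1) = mul(f(0), 8) = mul(1, 8) = 8
f(2) = mul(f(1), 8) = mul(8, 8) = 64
f(3) = mul(f(2), 8) = mul(64, 8) = 512
f(4) = mul(f(3), 8) = mul(512, 8) = 4096
f(5) = mul(f(4), 8) = mul(4096, 8) = 32768
f(6) = mul(f(5), 8) = mul(32768, 8) = 262144
f(7) = mul(f(6), 8) = mul(262144, 8) = 2097152
f(8) = mul(f(7), 8) = mul(2097152, 8) = 16777216
f(9) = mul(f(8), 8) = mul(16777216, 8) = 134217728
f(10) = mul(f(9), 8) = mul(134217728, 8) = 1073741824


1073741824


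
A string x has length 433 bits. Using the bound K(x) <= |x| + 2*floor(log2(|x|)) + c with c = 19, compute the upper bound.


floor(log2(433)) = 8
2 * 8 = 16
K(x) <= 433 + 16 + 19 = 468

468


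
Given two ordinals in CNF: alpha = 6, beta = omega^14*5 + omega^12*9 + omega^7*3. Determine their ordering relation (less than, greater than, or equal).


Compare term by term from highest exponent:
alpha = 6
beta = omega^14*5 + omega^12*9 + omega^7*3
Term 1: alpha has omega^0*6, beta has omega^14*5
Term 2: alpha has omega^0*0, beta has omega^12*9
Term 3: alpha has omega^0*0, beta has omega^7*3
Result: alpha < beta

alpha < beta


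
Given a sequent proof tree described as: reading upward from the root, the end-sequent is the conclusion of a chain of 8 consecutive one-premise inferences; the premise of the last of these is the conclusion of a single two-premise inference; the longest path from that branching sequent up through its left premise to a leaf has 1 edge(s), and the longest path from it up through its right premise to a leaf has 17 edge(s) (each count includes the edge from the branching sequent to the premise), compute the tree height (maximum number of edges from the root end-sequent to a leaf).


Longest path through the left premise: 1 edges (measured from the branching sequent)
Longest path through the right premise: 17 edges
Height of the subtree rooted at the branching sequent: max(1, 17) = 17
The branching sequent sits 8 edges above the root (the chain of one-premise inferences), so height = 17 + 8 = 25

25


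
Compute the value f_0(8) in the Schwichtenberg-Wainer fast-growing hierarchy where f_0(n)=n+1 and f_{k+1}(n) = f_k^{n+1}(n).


f_0(8) = 8 + 1 = 9

9


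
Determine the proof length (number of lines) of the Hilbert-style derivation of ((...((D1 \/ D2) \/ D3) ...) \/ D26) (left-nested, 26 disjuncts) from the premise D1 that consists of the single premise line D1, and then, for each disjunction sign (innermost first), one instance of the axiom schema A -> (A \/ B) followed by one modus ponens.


Building the left-nested 26-ary disjunction from D1:
- 1 premise line (D1)
- 26 disjuncts means 25 disjunction signs; each needs 1 axiom instance + 1 MP = 2 lines: 2 * 25 = 50
Total = 1 + 50 = 51 lines.

51


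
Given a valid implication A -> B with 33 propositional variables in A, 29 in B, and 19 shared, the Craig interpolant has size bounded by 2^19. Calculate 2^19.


Shared atoms = 19
Craig interpolant size bound = 2^19
= 524288

524288


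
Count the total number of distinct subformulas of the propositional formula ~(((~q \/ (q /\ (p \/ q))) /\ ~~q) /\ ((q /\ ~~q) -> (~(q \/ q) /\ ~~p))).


Formula: ~(((~q \/ (q /\ (p \/ q))) /\ ~~q) /\ ((q /\ ~~q) -> (~(q \/ q) /\ ~~p)))
Subformulas found:
  1. q
  2. p
  3. ~p
  4. ~q
  5. ~~p
  6. ~~q
  7. (p \/ q)
  8. (q \/ q)
  9. ~(q \/ q)
  10. (q /\ ~~q)
  11. (q /\ (p \/ q))
  12. (~(q \/ q) /\ ~~p)
  13. (~q \/ (q /\ (p \/ q)))
  14. ((~q \/ (q /\ (p \/ q))) /\ ~~q)
  15. ((q /\ ~~q) -> (~(q \/ q) /\ ~~p))
  16. (((~q \/ (q /\ (p \/ q))) /\ ~~q) /\ ((q /\ ~~q) -> (~(q \/ q) /\ ~~p)))
  17. ~(((~q \/ (q /\ (p \/ q))) /\ ~~q) /\ ((q /\ ~~q) -> (~(q \/ q) /\ ~~p)))
Total distinct subformulas = 17

17


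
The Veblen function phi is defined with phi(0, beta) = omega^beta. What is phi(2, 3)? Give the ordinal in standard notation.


phi(2, 3):
phi(2, beta) = zeta_beta (the beta-th zeta number, fixed point of epsilon).
phi(2, 3) = zeta_3

zeta_3


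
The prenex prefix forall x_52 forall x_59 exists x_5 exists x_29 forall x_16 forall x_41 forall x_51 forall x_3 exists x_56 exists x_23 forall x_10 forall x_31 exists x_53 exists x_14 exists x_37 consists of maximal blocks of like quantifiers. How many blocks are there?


Alternations = 5.
Blocks = alternations + 1 = 6

6


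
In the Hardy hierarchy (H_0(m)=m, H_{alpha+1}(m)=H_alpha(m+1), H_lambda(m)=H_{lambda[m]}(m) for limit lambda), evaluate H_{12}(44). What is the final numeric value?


H_12(44):
For finite ordinals k, H_k(n) = n + k (each successor step adds 1).
H_12(44) = 44 + 12 = 56

56


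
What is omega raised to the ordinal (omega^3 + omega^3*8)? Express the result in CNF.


omega^(omega^3 + omega^3*8):
Both terms of the exponent have the same exponent 3, so they merge: omega^3 + omega^3*8 = omega^3*(1+8) = omega^3*9.
omega raised to a CNF ordinal is a single CNF term: Result = omega^(omega^3*9)

omega^(omega^3*9)


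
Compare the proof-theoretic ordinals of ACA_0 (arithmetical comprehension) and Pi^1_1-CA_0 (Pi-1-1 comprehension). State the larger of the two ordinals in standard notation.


Proof-theoretic ordinal of ACA_0 (arithmetical comprehension): epsilon_0
Proof-theoretic ordinal of Pi^1_1-CA_0 (Pi-1-1 comprehension): psi_0(Omega_omega)
Comparing: epsilon_0 < psi_0(Omega_omega).
The larger ordinal is psi_0(Omega_omega) (from Pi^1_1-CA_0 (Pi-1-1 comprehension)).

psi_0(Omega_omega)


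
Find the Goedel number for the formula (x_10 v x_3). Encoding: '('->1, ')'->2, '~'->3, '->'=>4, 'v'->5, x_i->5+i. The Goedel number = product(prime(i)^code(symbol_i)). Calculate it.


Formula: (x_10 v x_3)
Symbol codes: [1, 15, 5, 8, 2]
Primes: [2, 3, 5, 7, 11]
p_1^1 = 2^1 = 2
p_2^15 = 3^15 = 14348907
p_3^5 = 5^5 = 3125
p_4^8 = 7^8 = 5764801
p_5^2 = 11^2 = 121
Product = 62555936275770918750

62555936275770918750


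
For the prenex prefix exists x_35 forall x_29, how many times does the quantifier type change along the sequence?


Walk the prefix and count type changes:
  position 1: exists -> forall <-- alternation
Total alternations = 1

1


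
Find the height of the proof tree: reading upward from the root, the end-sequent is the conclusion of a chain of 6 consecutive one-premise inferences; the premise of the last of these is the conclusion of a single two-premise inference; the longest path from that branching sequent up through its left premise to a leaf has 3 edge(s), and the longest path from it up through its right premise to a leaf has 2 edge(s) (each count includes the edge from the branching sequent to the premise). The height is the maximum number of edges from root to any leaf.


Longest path through the left premise: 3 edges (measured from the branching sequent)
Longest path through the right premise: 2 edges
Height of the subtree rooted at the branching sequent: max(3, 2) = 3
The branching sequent sits 6 edges above the root (the chain of one-premise inferences), so height = 3 + 6 = 9

9


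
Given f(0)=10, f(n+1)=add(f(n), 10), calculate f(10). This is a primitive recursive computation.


f(0) = 10
f(1) = add(f(0), 10) = add(10, 10) = 20
f(2) = add(f(1), 10) = add(20, 10) = 30
f(3) = add(f(2), 10) = add(30, 10) = 40
f(4) = add(f(3), 10) = add(40, 10) = 50
f(5) = add(f(4), 10) = add(50, 10) = 60
f(6) = add(f(5), 10) = add(60, 10) = 70
f(7) = add(f(6), 10) = add(70, 10) = 80
f(8) = add(f(7), 10) = add(80, 10) = 90
f(9) = add(f(8), 10) = add(90, 10) = 100
f(10) = add(f(9), 10) = add(100, 10) = 110


110


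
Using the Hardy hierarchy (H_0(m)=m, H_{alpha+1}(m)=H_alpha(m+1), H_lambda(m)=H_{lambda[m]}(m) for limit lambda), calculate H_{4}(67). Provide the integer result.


H_4(67):
For finite ordinals k, H_k(n) = n + k (each successor step adds 1).
H_4(67) = 67 + 4 = 71

71


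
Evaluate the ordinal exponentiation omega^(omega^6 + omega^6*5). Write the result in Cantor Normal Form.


omega^(omega^6 + omega^6*5):
Both terms of the exponent have the same exponent 6, so they merge: omega^6 + omega^6*5 = omega^6*(1+5) = omega^6*6.
omega raised to a CNF ordinal is a single CNF term: Result = omega^(omega^6*6)

omega^(omega^6*6)


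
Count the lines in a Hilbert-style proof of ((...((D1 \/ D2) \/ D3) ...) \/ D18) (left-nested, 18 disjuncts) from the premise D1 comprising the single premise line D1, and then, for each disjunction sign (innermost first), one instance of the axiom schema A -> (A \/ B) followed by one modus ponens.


Building the left-nested 18-ary disjunction from D1:
- 1 premise line (D1)
- 18 disjuncts means 17 disjunction signs; each needs 1 axiom instance + 1 MP = 2 lines: 2 * 17 = 34
Total = 1 + 34 = 35 lines.

35


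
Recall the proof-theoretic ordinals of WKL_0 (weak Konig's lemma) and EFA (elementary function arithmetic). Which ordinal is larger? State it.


Proof-theoretic ordinal of WKL_0 (weak Konig's lemma): omega^omega
Proof-theoretic ordinal of EFA (elementary function arithmetic): omega^3
Comparing: omega^3 < omega^omega.
The larger ordinal is omega^omega (from WKL_0 (weak Konig's lemma)).

omega^omega


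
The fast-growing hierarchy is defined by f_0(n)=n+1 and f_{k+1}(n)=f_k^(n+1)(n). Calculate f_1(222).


f_1(222) = f_0^223(222)
f_0 adds 1 each time, applied 223 times.
f_1(222) = 222 + 223 = 445

445


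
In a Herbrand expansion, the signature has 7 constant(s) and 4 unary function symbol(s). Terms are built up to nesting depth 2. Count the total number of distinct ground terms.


Herbrand terms by depth:
Depth 0: 7 constants
Depth 1: 28 new terms (running total: 35)
Depth 2: 112 new terms (running total: 147)
Total distinct ground terms = 147

147


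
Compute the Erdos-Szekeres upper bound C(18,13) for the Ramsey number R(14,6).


R(14,6) <= C(14+6-2, 14-1) = C(18, 13)
C(18, 13) = 18! / (13! * 5!)
= 8568

8568


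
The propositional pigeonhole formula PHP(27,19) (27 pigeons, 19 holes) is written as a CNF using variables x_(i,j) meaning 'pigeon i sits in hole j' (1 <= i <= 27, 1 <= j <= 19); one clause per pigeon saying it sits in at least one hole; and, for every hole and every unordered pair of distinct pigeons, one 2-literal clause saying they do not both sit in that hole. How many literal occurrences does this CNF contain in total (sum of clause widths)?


PHP(27,19): 27 pigeons, 19 holes, 27*19 = 513 variables.
- pigeon clauses: one per pigeon -> 27 clauses of width 19 -> 513 literals
- hole clauses: 19 holes * C(27,2) = 19 * 351 -> 6669 clauses of width 2 -> 13338 literals
Total literal occurrences = 513 + 13338 = 13851

13851


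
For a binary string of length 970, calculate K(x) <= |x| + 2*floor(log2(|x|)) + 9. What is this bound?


floor(log2(970)) = 9
2 * 9 = 18
K(x) <= 970 + 18 + 9 = 997

997


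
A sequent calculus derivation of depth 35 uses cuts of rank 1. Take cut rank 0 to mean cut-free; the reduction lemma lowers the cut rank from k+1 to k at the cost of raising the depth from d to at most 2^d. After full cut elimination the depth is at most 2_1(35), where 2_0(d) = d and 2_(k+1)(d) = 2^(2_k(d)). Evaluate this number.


Each rank reduction sends depth d to at most 2^d; cut rank r needs r reductions.
2_0(35) = 35
2_1(35) = 2^35 = 34359738368
Cut-free depth bound = 34359738368

34359738368


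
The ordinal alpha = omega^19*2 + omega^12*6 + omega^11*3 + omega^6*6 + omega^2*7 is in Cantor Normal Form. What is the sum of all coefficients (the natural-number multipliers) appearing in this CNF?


CNF: omega^19*2 + omega^12*6 + omega^11*3 + omega^6*6 + omega^2*7
Coefficients: 2 + 6 + 3 + 6 + 7 = 24

24


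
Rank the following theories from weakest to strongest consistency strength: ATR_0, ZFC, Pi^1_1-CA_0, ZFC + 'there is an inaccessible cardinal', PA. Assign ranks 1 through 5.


Ordering by consistency strength:
1. PA
2. ATR_0
3. Pi^1_1-CA_0
4. ZFC
5. ZFC + 'there is an inaccessible cardinal'


ATR_0=2, ZFC=4, Pi^1_1-CA_0=3, ZFC + 'there is an inaccessible cardinal'=5, PA=1


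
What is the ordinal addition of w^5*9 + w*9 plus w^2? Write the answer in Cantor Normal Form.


Ordinal addition (w^5*9 + w*9) + w^2:
alpha's leading term has exponent 5 > beta's exponent 2, so it survives.
alpha's tail term has exponent 1 < beta's exponent 2, so it is absorbed by beta.
In ordinal addition, any term followed by a strictly larger-exponent term is absorbed.
Result = w^5*9 + w^2

w^5*9 + w^2


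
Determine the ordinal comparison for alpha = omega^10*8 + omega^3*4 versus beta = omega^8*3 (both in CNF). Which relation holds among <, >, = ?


Compare term by term from highest exponent:
alpha = omega^10*8 + omega^3*4
beta = omega^8*3
Term 1: alpha has omega^10*8, beta has omega^8*3
Term 2: alpha has omega^3*4, beta has omega^0*0
Result: alpha > beta

alpha > beta


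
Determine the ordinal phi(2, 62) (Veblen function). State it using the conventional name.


phi(2, 62):
phi(2, beta) = zeta_beta (the beta-th zeta number, fixed point of epsilon).
phi(2, 62) = zeta_62

zeta_62


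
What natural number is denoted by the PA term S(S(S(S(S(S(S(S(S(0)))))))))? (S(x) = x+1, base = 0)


Counting successors applied to 0:
9 applications of S to 0 = 9

9


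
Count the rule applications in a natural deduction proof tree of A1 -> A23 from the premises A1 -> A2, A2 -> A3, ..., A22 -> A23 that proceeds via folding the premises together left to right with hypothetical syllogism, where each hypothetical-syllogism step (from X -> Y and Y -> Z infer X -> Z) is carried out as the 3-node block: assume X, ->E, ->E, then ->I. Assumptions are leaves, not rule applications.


There are 22 premises in the chain. The first HS step combines premises 1 and 2; each further premise needs one more HS step.
So 22 premises require 22 - 1 = 21 hypothetical-syllogism steps.
Each HS step uses 3 inference nodes (->E, ->E, ->I).
21 * 3 = 63 total inference nodes.

63


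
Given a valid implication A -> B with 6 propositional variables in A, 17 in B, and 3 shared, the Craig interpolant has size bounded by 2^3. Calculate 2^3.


Shared atoms = 3
Craig interpolant size bound = 2^3
= 8

8


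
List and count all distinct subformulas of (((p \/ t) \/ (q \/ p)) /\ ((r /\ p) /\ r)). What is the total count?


Formula: (((p \/ t) \/ (q \/ p)) /\ ((r /\ p) /\ r))
Subformulas found:
  1. q
  2. r
  3. t
  4. p
  5. (p \/ t)
  6. (q \/ p)
  7. (r /\ p)
  8. ((r /\ p) /\ r)
  9. ((p \/ t) \/ (q \/ p))
  10. (((p \/ t) \/ (q \/ p)) /\ ((r /\ p) /\ r))
Total distinct subformulas = 10

10


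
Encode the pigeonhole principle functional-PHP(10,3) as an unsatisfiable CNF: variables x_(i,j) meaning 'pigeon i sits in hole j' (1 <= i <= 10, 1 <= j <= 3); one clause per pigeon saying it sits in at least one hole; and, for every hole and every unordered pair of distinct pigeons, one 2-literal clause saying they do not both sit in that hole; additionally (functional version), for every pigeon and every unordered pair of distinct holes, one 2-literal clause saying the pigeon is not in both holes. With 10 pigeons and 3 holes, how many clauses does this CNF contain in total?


functional-PHP(10,3): 10 pigeons, 3 holes, 10*3 = 30 variables.
- pigeon clauses: one per pigeon -> 10 clauses
- hole clauses: 3 holes * C(10,2) = 3 * 45 -> 135 clauses
- functional clauses: 10 pigeons * C(3,2) = 10 * 3 -> 30 clauses
Total clauses = 10 + 135 + 30 = 175

175


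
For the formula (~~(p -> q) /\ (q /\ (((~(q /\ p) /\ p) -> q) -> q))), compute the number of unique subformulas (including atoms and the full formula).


Formula: (~~(p -> q) /\ (q /\ (((~(q /\ p) /\ p) -> q) -> q)))
Subformulas found:
  1. q
  2. p
  3. (q /\ p)
  4. (p -> q)
  5. ~(p -> q)
  6. ~(q /\ p)
  7. ~~(p -> q)
  8. (~(q /\ p) /\ p)
  9. ((~(q /\ p) /\ p) -> q)
  10. (((~(q /\ p) /\ p) -> q) -> q)
  11. (q /\ (((~(q /\ p) /\ p) -> q) -> q))
  12. (~~(p -> q) /\ (q /\ (((~(q /\ p) /\ p) -> q) -> q)))
Total distinct subformulas = 12

12


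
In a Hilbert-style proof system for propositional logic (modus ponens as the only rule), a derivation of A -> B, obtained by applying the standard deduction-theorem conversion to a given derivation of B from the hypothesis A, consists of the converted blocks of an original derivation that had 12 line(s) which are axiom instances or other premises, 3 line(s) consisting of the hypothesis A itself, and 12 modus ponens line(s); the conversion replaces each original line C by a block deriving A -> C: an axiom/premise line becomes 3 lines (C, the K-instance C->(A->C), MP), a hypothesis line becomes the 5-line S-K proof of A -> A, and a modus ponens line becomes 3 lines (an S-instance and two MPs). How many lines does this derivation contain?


Deduction-theorem conversion, block by block:
- 12 axiom/premise lines -> 3 lines each = 36
- 3 hypothesis lines -> 5 lines each (identity proof A->A) = 15
- 12 MP lines -> 3 lines each (S-instance, MP, MP) = 36
Total = 36 + 15 + 36 = 87 lines.

87


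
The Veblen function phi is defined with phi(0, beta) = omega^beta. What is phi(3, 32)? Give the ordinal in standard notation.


phi(3, 32):
phi(3, beta) = eta_beta (the beta-th eta number, fixed point of zeta).
phi(3, 32) = eta_32

eta_32


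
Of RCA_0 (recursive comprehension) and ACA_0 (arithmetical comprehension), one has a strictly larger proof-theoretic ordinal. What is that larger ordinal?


Proof-theoretic ordinal of RCA_0 (recursive comprehension): omega^omega
Proof-theoretic ordinal of ACA_0 (arithmetical comprehension): epsilon_0
Comparing: omega^omega < epsilon_0.
The larger ordinal is epsilon_0 (from ACA_0 (arithmetical comprehension)).

epsilon_0


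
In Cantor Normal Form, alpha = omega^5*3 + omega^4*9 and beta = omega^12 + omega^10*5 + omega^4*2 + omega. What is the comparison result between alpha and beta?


Compare term by term from highest exponent:
alpha = omega^5*3 + omega^4*9
beta = omega^12 + omega^10*5 + omega^4*2 + omega
Term 1: alpha has omega^5*3, beta has omega^12*1
Term 2: alpha has omega^4*9, beta has omega^10*5
Term 3: alpha has omega^0*0, beta has omega^4*2
Term 4: alpha has omega^0*0, beta has omega^1*1
Result: alpha < beta

alpha < beta


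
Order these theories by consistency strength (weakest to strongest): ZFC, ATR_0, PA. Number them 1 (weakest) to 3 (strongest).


Ordering by consistency strength:
1. PA
2. ATR_0
3. ZFC


ZFC=3, ATR_0=2, PA=1


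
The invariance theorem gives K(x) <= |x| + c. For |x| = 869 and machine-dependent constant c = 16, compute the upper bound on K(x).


K(x) <= |x| + c = 869 + 16 = 885

885


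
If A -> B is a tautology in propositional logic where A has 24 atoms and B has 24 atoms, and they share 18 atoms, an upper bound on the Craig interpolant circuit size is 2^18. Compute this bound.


Shared atoms = 18
Craig interpolant size bound = 2^18
= 262144

262144


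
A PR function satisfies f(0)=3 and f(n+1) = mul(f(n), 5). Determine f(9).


f(0) = 3
f(1) = mul(f(0), 5) = mul(3, 5) = 15
f(2) = mul(f(1), 5) = mul(15, 5) = 75
f(3) = mul(f(2), 5) = mul(75, 5) = 375
f(4) = mul(f(3), 5) = mul(375, 5) = 1875
f(5) = mul(f(4), 5) = mul(1875, 5) = 9375
f(6) = mul(f(5), 5) = mul(9375, 5) = 46875
f(7) = mul(f(6), 5) = mul(46875, 5) = 234375
f(8) = mul(f(7), 5) = mul(234375, 5) = 1171875
f(9) = mul(f(8), 5) = mul(1171875, 5) = 5859375


5859375


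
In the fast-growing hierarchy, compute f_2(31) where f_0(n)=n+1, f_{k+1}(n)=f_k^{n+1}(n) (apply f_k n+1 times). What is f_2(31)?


f_2(31) = f_1^32(31)
f_1(m) = 2m + 1.
Iterating: f_1^k(n) = 2^k*(n+1) - 1.
f_2(31) = 2^32*(31+1) - 1 = 4294967296*32 - 1 = 137438953471

137438953471


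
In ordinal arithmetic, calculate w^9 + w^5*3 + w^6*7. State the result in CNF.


Ordinal addition (w^9 + w^5*3) + w^6*7:
alpha's leading term has exponent 9 > beta's exponent 6, so it survives.
alpha's tail term has exponent 5 < beta's exponent 6, so it is absorbed by beta.
In ordinal addition, any term followed by a strictly larger-exponent term is absorbed.
Result = w^9 + w^6*7

w^9 + w^6*7
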